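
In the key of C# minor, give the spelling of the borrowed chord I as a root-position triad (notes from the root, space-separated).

The root, C#, is scale degree 1 — the same note in C# minor and C# major; only the chord quality changes. Stacking thirds in C# major on C# gives C#–E#–G#.

C# E# G#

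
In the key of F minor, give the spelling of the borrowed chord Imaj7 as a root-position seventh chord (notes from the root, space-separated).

Imaj7 is built on scale degree 1, which is F in both F minor and its parallel. Stacking thirds in F major on F gives F–A–C–E.

F A C E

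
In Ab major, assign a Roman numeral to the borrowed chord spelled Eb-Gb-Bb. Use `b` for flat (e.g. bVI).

Eb is scale degree 5 in Ab major. Diatonically Ab major has Eb (V) on that degree; Eb–Gb–Bb is instead the minor chord native to Ab minor, so it takes the label v.

v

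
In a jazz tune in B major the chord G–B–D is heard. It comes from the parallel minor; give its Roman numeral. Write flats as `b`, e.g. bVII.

In B major scale degree 6 is G#; G is its lowered form, from B minor. G–B–D is a major chord — the form found in B minor, not the diatonic vi (G#m). Borrowed into B major it is written bVI.

bVI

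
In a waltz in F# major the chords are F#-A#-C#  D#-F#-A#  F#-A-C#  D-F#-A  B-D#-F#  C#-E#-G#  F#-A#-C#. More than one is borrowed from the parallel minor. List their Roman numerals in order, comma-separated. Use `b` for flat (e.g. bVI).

i, bVI

In F# major the diatonic chords are F#, G#m, A#m, B, C#, D#m, E#dim. F#–A#–C# = F#, D#–F#–A# = D#m, B–D#–F# = B and C#–E#–G# = C# all belong to that set. But F#–A–C# is foreign: the diatonic I on degree 1 is F#, whereas F#m comes from F# minor. It is labeled i. D–F#–A doesn't fit — on degree 6 F# major would have D#m (vi). D is the degree-6 chord of F# minor, so it is the borrowed bVI.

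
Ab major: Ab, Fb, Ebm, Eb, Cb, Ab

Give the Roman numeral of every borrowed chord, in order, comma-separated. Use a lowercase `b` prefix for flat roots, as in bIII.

bVI, v, bIII

The diatonic triads in Ab major are Ab, Bbm, Cm, Db, Eb, Fm, Gdim. Ab and Eb are both diatonic. Fb (Fb–Ab–Cb) doesn't fit — on degree 6 Ab major would have Fm (vi). Fb is the degree-6 chord of Ab minor, so it is the borrowed bVI. But Ebm (Eb–Gb–Bb) is foreign: the diatonic V on degree 5 is Eb, whereas Ebm comes from Ab minor. It is labeled v. But Cb (Cb–Eb–Gb) is foreign: the diatonic iii on degree 3 is Cm, whereas Cb comes from Ab minor. It is labeled bIII.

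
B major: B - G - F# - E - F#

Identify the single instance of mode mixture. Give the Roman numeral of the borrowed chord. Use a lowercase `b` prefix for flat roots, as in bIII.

bVI

B major has the diatonic set B, C#m, D#m, E, F#, G#m, A#dim. Of the given chords, B, F# and E are diatonic. G (G–B–D) is not: scale degree 6 in B major carries G#m (vi). In B minor the chord on that degree is G, so here it functions as bVI, borrowed from the parallel minor.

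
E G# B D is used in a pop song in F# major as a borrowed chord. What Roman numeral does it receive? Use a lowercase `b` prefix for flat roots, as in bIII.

bVII7

The root E is the lowered 7th scale degree — diatonically F# major has E# there. Diatonically F# major has E#dim (vii°) on that degree; E–G#–B–D is instead the dominant-seventh chord native to F# minor, so it takes the label bVII7.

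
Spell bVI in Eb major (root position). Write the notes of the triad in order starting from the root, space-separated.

Cb Eb Gb

The root of bVI is the lowered 6th degree: C becomes Cb. In Eb minor the chord on Cb is Cb–Eb–Gb.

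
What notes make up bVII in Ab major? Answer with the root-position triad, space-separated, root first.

Scale degree 7 in Ab major is G. bVII uses the lowered form, Gb, taken from Ab minor. Building the major chord from the parallel minor on Gb: Gb–Bb–Db.

Gb Bb Db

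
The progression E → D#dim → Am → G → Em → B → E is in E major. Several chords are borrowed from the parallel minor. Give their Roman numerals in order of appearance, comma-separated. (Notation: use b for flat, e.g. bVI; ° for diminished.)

iv, bIII, i

In E major the diatonic chords are E, F#m, G#m, A, B, C#m, D#dim. E, D#dim and B all belong to that set. Am (A–C–E) doesn't fit — on degree 4 E major would have A (IV). Am is the degree-4 chord of E minor, so it is the borrowed iv. But G (G–B–D) is foreign: the diatonic iii on degree 3 is G#m, whereas G comes from E minor. It is labeled bIII. Em (E–G–B) doesn't fit — on degree 1 E major would have E (I). Em is the degree-1 chord of E minor, so it is the borrowed i.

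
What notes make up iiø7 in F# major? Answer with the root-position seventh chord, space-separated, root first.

iiø7 is built on scale degree 2, which is G# in both F# major and its parallel. In F# minor the chord on G# is G#–B–D–F#.

G# B D F#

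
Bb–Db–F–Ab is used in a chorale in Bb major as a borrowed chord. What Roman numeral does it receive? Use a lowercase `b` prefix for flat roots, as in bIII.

The root Bb is the diatonic 1st degree of Bb major; the borrowing shows in the chord quality. Bb–Db–F–Ab is a minor-seventh chord — the form found in Bb minor, not the diatonic I (Bb). Borrowed into Bb major it is written i7.

i7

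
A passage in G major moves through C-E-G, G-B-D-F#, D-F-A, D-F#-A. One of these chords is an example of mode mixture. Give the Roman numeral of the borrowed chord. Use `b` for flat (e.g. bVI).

v

In G major the diatonic chords are G, Am, Bm, C, D, Em, F#dim. Of the given chords, C–E–G = C, G–B–D–F# = Gmaj7 and D–F#–A = D are diatonic. But D–F–A is foreign: the diatonic V on degree 5 is D, whereas Dm comes from G minor. It is labeled v.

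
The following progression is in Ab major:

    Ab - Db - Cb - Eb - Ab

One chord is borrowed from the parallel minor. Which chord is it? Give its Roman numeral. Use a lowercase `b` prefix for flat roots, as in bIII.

bIII

Ab major has the diatonic set Ab, Bbm, Cm, Db, Eb, Fm, Gdim. Ab, Db and Eb all belong to that set. Cb (Cb–Eb–Gb) doesn't fit — on degree 3 Ab major would have Cm (iii). Cb is the degree-3 chord of Ab minor, so it is the borrowed bIII.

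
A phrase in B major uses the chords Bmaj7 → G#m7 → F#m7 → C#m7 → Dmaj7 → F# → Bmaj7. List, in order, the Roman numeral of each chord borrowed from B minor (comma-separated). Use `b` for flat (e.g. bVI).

v7, bIIImaj7

B major has the diatonic set B, C#m, D#m, E, F#, G#m, A#dim. Bmaj7, G#m7, C#m7 and F# all belong to that set. F#m7 (F#–A–C#–E) doesn't fit — on degree 5 B major would have F# (V). F#m7 is the degree-5 chord of B minor, so it is the borrowed v7. Dmaj7 (D–F#–A–C#) is not: scale degree 3 in B major carries D#m (iii). In B minor the chord on that degree is Dmaj7, so here it functions as bIIImaj7, borrowed from the parallel minor.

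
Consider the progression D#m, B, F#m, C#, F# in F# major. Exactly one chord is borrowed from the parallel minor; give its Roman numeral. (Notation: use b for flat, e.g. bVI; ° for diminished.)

The diatonic triads in F# major are F#, G#m, A#m, B, C#, D#m, E#dim. D#m, B, C# and F# are all diatonic. But F#m (F#–A–C#) is foreign: the diatonic I on degree 1 is F#, whereas F#m comes from F# minor. It is labeled i.

i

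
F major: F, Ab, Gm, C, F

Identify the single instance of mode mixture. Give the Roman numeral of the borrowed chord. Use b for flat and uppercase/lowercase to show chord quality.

In F major the diatonic chords are F, Gm, Am, Bb, C, Dm, Edim. Of the given chords, F, Gm and C are diatonic. Ab (Ab–C–Eb) doesn't fit — on degree 3 F major would have Am (iii). Ab is the degree-3 chord of F minor, so it is the borrowed bIII.

bIII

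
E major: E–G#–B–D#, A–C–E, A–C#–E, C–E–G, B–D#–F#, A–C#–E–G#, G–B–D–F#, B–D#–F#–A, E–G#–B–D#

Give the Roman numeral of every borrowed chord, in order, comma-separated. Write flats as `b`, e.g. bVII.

E major has the diatonic set E, F#m, G#m, A, B, C#m, D#dim. Of the given chords, E–G#–B–D# = Emaj7, A–C#–E = A, B–D#–F# = B, A–C#–E–G# = Amaj7 and B–D#–F#–A = B7 are diatonic. A–C–E doesn't fit — on degree 4 E major would have A (IV). Am is the degree-4 chord of E minor, so it is the borrowed iv. C–E–G doesn't fit — on degree 6 E major would have C#m (vi). C is the degree-6 chord of E minor, so it is the borrowed bVI. G–B–D–F# is not: scale degree 3 in E major carries G#m (iii). In E minor the chord on that degree is Gmaj7, so here it functions as bIIImaj7, borrowed from the parallel minor.

iv, bVI, bIIImaj7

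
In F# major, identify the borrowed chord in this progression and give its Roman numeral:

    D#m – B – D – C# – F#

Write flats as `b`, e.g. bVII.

bVI

F# major has the diatonic set F#, G#m, A#m, B, C#, D#m, E#dim. D#m, B, C# and F# are all diatonic. But D (D–F#–A) is foreign: the diatonic vi on degree 6 is D#m, whereas D comes from F# minor. It is labeled bVI.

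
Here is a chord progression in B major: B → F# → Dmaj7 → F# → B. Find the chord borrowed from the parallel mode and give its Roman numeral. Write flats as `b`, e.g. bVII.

bIIImaj7

B major has the diatonic set B, C#m, D#m, E, F#, G#m, A#dim. B and F# both belong to that set. Dmaj7 (D–F#–A–C#) doesn't fit — on degree 3 B major would have D#m (iii). Dmaj7 is the degree-3 chord of B minor, so it is the borrowed bIIImaj7.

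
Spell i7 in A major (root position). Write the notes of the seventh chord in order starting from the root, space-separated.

A C E G

The root, A, is scale degree 1 — the same note in A major and A minor; only the chord quality changes. In A minor the chord on A is A–C–E–G.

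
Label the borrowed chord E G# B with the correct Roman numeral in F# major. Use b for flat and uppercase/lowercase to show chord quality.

E is the lowered form of scale degree 7 in F# major (the diatonic degree 7 is E#). Diatonically F# major has E#dim (vii°) on that degree; E–G#–B is instead the major chord native to F# minor, so it takes the label bVII.

bVII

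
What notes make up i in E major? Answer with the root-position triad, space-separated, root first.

E G B

The root, E, is scale degree 1 — the same note in E major and E minor; only the chord quality changes. Stacking thirds in E minor on E gives E–G–B.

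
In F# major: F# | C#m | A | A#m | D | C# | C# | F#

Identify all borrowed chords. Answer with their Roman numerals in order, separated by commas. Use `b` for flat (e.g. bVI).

F# major has the diatonic set F#, G#m, A#m, B, C#, D#m, E#dim. F#, A#m and C# all belong to that set. C#m (C#–E–G#) doesn't fit — on degree 5 F# major would have C# (V). C#m is the degree-5 chord of F# minor, so it is the borrowed v. But A (A–C#–E) is foreign: the diatonic iii on degree 3 is A#m, whereas A comes from F# minor. It is labeled bIII. But D (D–F#–A) is foreign: the diatonic vi on degree 6 is D#m, whereas D comes from F# minor. It is labeled bVI.

v, bIII, bVI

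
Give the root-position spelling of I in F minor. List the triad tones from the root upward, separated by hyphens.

The root, F, is scale degree 1 — the same note in F minor and F major; only the chord quality changes. In F major the chord on F is F–A–C.

F-A-C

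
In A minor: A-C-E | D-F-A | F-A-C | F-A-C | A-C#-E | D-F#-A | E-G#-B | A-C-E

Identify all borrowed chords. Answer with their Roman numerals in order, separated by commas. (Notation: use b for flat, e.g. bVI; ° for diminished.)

I, IV

A minor has the diatonic set Am, Bdim, C, Dm, E, F, G (with V from harmonic minor). A–C–E = Am, D–F–A = Dm, F–A–C = F and E–G#–B = E all belong to that set. A–C#–E is not: scale degree 1 in A minor carries Am (i). In A major the chord on that degree is A, so here it functions as I, borrowed from the parallel major. But D–F#–A is foreign: the diatonic iv on degree 4 is Dm, whereas D comes from A major. It is labeled IV.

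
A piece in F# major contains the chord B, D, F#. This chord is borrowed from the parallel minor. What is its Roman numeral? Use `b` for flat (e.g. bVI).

B is scale degree 4 in F# major. Diatonically F# major has B (IV) on that degree; B–D–F# is instead the minor chord native to F# minor, so it takes the label iv.

iv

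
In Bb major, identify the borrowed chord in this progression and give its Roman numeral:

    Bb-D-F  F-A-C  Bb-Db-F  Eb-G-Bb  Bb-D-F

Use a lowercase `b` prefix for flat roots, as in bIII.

The diatonic triads in Bb major are Bb, Cm, Dm, Eb, F, Gm, Adim. Of the given chords, Bb–D–F = Bb, F–A–C = F and Eb–G–Bb = Eb are diatonic. Bb–Db–F is not: scale degree 1 in Bb major carries Bb (I). In Bb minor the chord on that degree is Bbm, so here it functions as i, borrowed from the parallel minor.

i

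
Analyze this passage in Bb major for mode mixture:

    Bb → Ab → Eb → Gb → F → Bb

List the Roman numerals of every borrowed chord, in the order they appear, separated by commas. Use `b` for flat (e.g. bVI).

bVII, bVI

In Bb major the diatonic chords are Bb, Cm, Dm, Eb, F, Gm, Adim. Bb, Eb and F are all diatonic. Ab (Ab–C–Eb) is not: scale degree 7 in Bb major carries Adim (vii°). In Bb minor the chord on that degree is Ab, so here it functions as bVII, borrowed from the parallel minor. But Gb (Gb–Bb–Db) is foreign: the diatonic vi on degree 6 is Gm, whereas Gb comes from Bb minor. It is labeled bVI.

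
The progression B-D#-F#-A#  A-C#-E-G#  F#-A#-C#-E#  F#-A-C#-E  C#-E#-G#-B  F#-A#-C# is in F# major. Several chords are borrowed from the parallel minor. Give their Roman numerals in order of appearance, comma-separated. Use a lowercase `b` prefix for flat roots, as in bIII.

F# major has the diatonic set F#, G#m, A#m, B, C#, D#m, E#dim. B–D#–F#–A# = Bmaj7, F#–A#–C#–E# = F#maj7, C#–E#–G#–B = C#7 and F#–A#–C# = F# are all diatonic. A–C#–E–G# doesn't fit — on degree 3 F# major would have A#m (iii). Amaj7 is the degree-3 chord of F# minor, so it is the borrowed bIIImaj7. F#–A–C#–E is not: scale degree 1 in F# major carries F# (I). In F# minor the chord on that degree is F#m7, so here it functions as i7, borrowed from the parallel minor.

bIIImaj7, i7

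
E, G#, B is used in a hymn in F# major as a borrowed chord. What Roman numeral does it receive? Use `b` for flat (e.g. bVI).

In F# major scale degree 7 is E#; E is its lowered form, from F# minor. E–G#–B is a major chord — the form found in F# minor, not the diatonic vii° (E#dim). Borrowed into F# major it is written bVII.

bVII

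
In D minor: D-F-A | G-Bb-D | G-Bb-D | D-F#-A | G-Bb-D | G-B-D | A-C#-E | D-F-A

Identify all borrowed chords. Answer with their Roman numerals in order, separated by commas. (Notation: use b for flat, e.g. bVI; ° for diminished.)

The diatonic triads in D minor (with V from harmonic minor) are Dm, Edim, F, Gm, A, Bb, C. Of the given chords, D–F–A = Dm, G–Bb–D = Gm and A–C#–E = A are diatonic. But D–F#–A is foreign: the diatonic i on degree 1 is Dm, whereas D comes from D major. It is labeled I. But G–B–D is foreign: the diatonic iv on degree 4 is Gm, whereas G comes from D major. It is labeled IV.

I, IV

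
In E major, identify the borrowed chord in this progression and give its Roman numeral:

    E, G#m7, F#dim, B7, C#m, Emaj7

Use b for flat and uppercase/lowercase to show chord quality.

ii°

In E major the diatonic chords are E, F#m, G#m, A, B, C#m, D#dim. E, G#m7, B7, C#m and Emaj7 all belong to that set. F#dim (F#–A–C) doesn't fit — on degree 2 E major would have F#m (ii). F#dim is the degree-2 chord of E minor, so it is the borrowed ii°.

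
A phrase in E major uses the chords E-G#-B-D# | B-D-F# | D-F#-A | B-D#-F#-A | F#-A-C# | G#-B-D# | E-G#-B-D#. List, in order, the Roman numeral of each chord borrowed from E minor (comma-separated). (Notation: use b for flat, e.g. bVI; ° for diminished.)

v, bVII

In E major the diatonic chords are E, F#m, G#m, A, B, C#m, D#dim. Of the given chords, E–G#–B–D# = Emaj7, B–D#–F#–A = B7, F#–A–C# = F#m and G#–B–D# = G#m are diatonic. B–D–F# is not: scale degree 5 in E major carries B (V). In E minor the chord on that degree is Bm, so here it functions as v, borrowed from the parallel minor. D–F#–A doesn't fit — on degree 7 E major would have D#dim (vii°). D is the degree-7 chord of E minor, so it is the borrowed bVII.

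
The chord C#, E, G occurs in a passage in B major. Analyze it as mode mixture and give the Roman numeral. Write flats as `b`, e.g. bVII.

ii°

C# is scale degree 2 in B major. C#–E–G is a diminished chord — the form found in B minor, not the diatonic ii (C#m). Borrowed into B major it is written ii°.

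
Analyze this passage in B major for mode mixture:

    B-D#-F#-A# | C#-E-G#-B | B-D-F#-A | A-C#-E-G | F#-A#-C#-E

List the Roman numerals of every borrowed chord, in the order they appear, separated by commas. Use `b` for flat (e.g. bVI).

The diatonic triads in B major are B, C#m, D#m, E, F#, G#m, A#dim. Of the given chords, B–D#–F#–A# = Bmaj7, C#–E–G#–B = C#m7 and F#–A#–C#–E = F#7 are diatonic. B–D–F#–A is not: scale degree 1 in B major carries B (I). In B minor the chord on that degree is Bm7, so here it functions as i7, borrowed from the parallel minor. A–C#–E–G doesn't fit — on degree 7 B major would have A#dim (vii°). A7 is the degree-7 chord of B minor, so it is the borrowed bVII7.

i7, bVII7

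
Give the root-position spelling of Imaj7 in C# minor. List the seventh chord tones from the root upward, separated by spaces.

Imaj7 is built on scale degree 1, which is C# in both C# minor and its parallel. Stacking thirds in C# major on C# gives C#–E#–G#–B#.

C# E# G# B#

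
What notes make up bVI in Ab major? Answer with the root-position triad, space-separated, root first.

bVI is built on the lowered scale degree 6. In Ab major degree 6 is F; lowered it becomes Fb. Building the major chord from the parallel minor on Fb: Fb–Ab–Cb.

Fb Ab Cb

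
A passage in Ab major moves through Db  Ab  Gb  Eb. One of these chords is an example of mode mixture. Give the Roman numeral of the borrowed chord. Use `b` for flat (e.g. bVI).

bVII

The diatonic triads in Ab major are Ab, Bbm, Cm, Db, Eb, Fm, Gdim. Of the given chords, Db, Ab and Eb are diatonic. But Gb (Gb–Bb–Db) is foreign: the diatonic vii° on degree 7 is Gdim, whereas Gb comes from Ab minor. It is labeled bVII.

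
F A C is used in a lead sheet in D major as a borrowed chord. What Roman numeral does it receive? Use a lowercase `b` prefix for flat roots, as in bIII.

bIII

F is the lowered form of scale degree 3 in D major (the diatonic degree 3 is F#). The diatonic chord on degree 3 would be F#m (iii), but F–A–C is the major chord from D minor. As a borrowed chord it is labeled bIII.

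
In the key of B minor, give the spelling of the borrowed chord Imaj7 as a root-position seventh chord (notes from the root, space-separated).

B D# F# A#

The root, B, is scale degree 1 — the same note in B minor and B major; only the chord quality changes. In B major the chord on B is B–D#–F#–A#.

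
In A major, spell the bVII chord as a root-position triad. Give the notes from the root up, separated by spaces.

G B D

bVII is built on the lowered scale degree 7. In A major degree 7 is G#; lowered it becomes G. Stacking thirds in A minor on G gives G–B–D.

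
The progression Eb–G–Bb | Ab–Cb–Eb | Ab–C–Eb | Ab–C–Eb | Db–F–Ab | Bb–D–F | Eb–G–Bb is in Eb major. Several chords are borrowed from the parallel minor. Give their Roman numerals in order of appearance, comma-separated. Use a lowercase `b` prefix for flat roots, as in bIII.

In Eb major the diatonic chords are Eb, Fm, Gm, Ab, Bb, Cm, Ddim. Eb–G–Bb = Eb, Ab–C–Eb = Ab and Bb–D–F = Bb are all diatonic. But Ab–Cb–Eb is foreign: the diatonic IV on degree 4 is Ab, whereas Abm comes from Eb minor. It is labeled iv. Db–F–Ab doesn't fit — on degree 7 Eb major would have Ddim (vii°). Db is the degree-7 chord of Eb minor, so it is the borrowed bVII.

iv, bVII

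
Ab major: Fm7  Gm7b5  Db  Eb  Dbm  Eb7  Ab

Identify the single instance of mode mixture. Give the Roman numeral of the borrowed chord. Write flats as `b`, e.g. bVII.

iv

The diatonic triads in Ab major are Ab, Bbm, Cm, Db, Eb, Fm, Gdim. Of the given chords, Fm7, Gm7b5, Db, Eb, Eb7 and Ab are diatonic. Dbm (Db–Fb–Ab) is not: scale degree 4 in Ab major carries Db (IV). In Ab minor the chord on that degree is Dbm, so here it functions as iv, borrowed from the parallel minor.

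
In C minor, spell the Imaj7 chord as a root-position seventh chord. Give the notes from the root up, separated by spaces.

Imaj7 is built on scale degree 1, which is C in both C minor and its parallel. Building the major-seventh chord from the parallel major on C: C–E–G–B.

C E G B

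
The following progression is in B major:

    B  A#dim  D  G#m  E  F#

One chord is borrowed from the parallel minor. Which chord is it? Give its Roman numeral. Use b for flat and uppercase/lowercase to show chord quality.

bIII

B major has the diatonic set B, C#m, D#m, E, F#, G#m, A#dim. B, A#dim, G#m, E and F# are all diatonic. But D (D–F#–A) is foreign: the diatonic iii on degree 3 is D#m, whereas D comes from B minor. It is labeled bIII.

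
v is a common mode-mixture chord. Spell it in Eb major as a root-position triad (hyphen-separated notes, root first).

v is built on scale degree 5, which is Bb in both Eb major and its parallel. Building the minor chord from the parallel minor on Bb: Bb–Db–F.

Bb-Db-F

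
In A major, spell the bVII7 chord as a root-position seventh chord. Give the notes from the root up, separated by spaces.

G B D F

bVII7 is built on the lowered scale degree 7. In A major degree 7 is G#; lowered it becomes G. Building the dominant-seventh chord from the parallel minor on G: G–B–D–F.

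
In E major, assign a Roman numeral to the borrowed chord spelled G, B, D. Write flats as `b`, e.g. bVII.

In E major scale degree 3 is G#; G is its lowered form, from E minor. Diatonically E major has G#m (iii) on that degree; G–B–D is instead the major chord native to E minor, so it takes the label bIII.

bIII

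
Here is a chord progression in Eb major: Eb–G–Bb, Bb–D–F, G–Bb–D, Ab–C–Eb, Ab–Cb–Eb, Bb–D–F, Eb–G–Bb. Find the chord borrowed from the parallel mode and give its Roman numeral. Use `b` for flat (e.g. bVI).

The diatonic triads in Eb major are Eb, Fm, Gm, Ab, Bb, Cm, Ddim. Eb–G–Bb = Eb, Bb–D–F = Bb, G–Bb–D = Gm and Ab–C–Eb = Ab are all diatonic. But Ab–Cb–Eb is foreign: the diatonic IV on degree 4 is Ab, whereas Abm comes from Eb minor. It is labeled iv.

iv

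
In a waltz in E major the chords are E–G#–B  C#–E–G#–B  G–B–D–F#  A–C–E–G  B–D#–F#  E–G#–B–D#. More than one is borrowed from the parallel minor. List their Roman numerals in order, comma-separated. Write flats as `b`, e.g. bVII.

In E major the diatonic chords are E, F#m, G#m, A, B, C#m, D#dim. Of the given chords, E–G#–B = E, C#–E–G#–B = C#m7, B–D#–F# = B and E–G#–B–D# = Emaj7 are diatonic. G–B–D–F# is not: scale degree 3 in E major carries G#m (iii). In E minor the chord on that degree is Gmaj7, so here it functions as bIIImaj7, borrowed from the parallel minor. A–C–E–G is not: scale degree 4 in E major carries A (IV). In E minor the chord on that degree is Am7, so here it functions as iv7, borrowed from the parallel minor.

bIIImaj7, iv7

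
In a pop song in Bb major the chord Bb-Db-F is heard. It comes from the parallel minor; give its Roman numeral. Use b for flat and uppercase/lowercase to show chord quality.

Bb is scale degree 1 in Bb major. Bb–Db–F is a minor chord — the form found in Bb minor, not the diatonic I (Bb). Borrowed into Bb major it is written i.

i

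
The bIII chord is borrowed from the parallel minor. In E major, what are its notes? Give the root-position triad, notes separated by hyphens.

The root of bIII is the lowered 3rd degree: G# becomes G. Stacking thirds in E minor on G gives G–B–D.

G-B-D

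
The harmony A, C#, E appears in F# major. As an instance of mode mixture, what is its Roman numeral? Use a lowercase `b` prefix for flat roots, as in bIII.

bIII

The root A is the lowered 3rd scale degree — diatonically F# major has A# there. The diatonic chord on degree 3 would be A#m (iii), but A–C#–E is the major chord from F# minor. As a borrowed chord it is labeled bIII.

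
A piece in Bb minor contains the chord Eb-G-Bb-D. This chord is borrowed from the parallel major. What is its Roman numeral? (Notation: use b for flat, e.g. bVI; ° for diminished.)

The root Eb is the diatonic 4th degree of Bb minor; the borrowing shows in the chord quality. Eb–G–Bb–D is a major-seventh chord — the form found in Bb major, not the diatonic iv (Ebm). Borrowed into Bb minor it is written IVmaj7.

IVmaj7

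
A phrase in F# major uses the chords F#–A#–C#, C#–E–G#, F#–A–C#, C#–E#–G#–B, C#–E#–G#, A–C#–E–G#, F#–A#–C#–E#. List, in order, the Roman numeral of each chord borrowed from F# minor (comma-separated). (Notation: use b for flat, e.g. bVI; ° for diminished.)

v, i, bIIImaj7

F# major has the diatonic set F#, G#m, A#m, B, C#, D#m, E#dim. F#–A#–C# = F#, C#–E#–G#–B = C#7, C#–E#–G# = C# and F#–A#–C#–E# = F#maj7 are all diatonic. C#–E–G# is not: scale degree 5 in F# major carries C# (V). In F# minor the chord on that degree is C#m, so here it functions as v, borrowed from the parallel minor. F#–A–C# is not: scale degree 1 in F# major carries F# (I). In F# minor the chord on that degree is F#m, so here it functions as i, borrowed from the parallel minor. A–C#–E–G# is not: scale degree 3 in F# major carries A#m (iii). In F# minor the chord on that degree is Amaj7, so here it functions as bIIImaj7, borrowed from the parallel minor.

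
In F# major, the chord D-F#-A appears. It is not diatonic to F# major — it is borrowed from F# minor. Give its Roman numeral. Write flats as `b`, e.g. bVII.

bVI

D is the lowered form of scale degree 6 in F# major (the diatonic degree 6 is D#). Diatonically F# major has D#m (vi) on that degree; D–F#–A is instead the major chord native to F# minor, so it takes the label bVI.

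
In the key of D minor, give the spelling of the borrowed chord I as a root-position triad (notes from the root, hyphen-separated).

I is built on scale degree 1, which is D in both D minor and its parallel. Building the major chord from the parallel major on D: D–F#–A.

D-F#-A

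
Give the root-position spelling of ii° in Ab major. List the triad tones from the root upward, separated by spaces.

Bb Db Fb

The root, Bb, is scale degree 2 — the same note in Ab major and Ab minor; only the chord quality changes. Building the diminished chord from the parallel minor on Bb: Bb–Db–Fb.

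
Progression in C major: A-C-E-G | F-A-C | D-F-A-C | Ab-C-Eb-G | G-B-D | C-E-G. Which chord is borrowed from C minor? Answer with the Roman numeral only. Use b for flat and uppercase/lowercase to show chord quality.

C major has the diatonic set C, Dm, Em, F, G, Am, Bdim. A–C–E–G = Am7, F–A–C = F, D–F–A–C = Dm7, G–B–D = G and C–E–G = C all belong to that set. Ab–C–Eb–G is not: scale degree 6 in C major carries Am (vi). In C minor the chord on that degree is Abmaj7, so here it functions as bVImaj7, borrowed from the parallel minor.

bVImaj7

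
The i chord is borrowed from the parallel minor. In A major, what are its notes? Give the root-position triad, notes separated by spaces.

The root, A, is scale degree 1 — the same note in A major and A minor; only the chord quality changes. Stacking thirds in A minor on A gives A–C–E.

A C E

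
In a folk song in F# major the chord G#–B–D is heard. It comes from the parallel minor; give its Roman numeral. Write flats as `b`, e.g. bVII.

ii°

The root G# is the diatonic 2nd degree of F# major; the borrowing shows in the chord quality. Diatonically F# major has G#m (ii) on that degree; G#–B–D is instead the diminished chord native to F# minor, so it takes the label ii°.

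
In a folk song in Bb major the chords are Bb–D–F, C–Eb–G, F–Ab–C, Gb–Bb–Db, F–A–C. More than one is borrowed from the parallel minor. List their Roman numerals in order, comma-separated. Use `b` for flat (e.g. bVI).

The diatonic triads in Bb major are Bb, Cm, Dm, Eb, F, Gm, Adim. Of the given chords, Bb–D–F = Bb, C–Eb–G = Cm and F–A–C = F are diatonic. F–Ab–C is not: scale degree 5 in Bb major carries F (V). In Bb minor the chord on that degree is Fm, so here it functions as v, borrowed from the parallel minor. Gb–Bb–Db is not: scale degree 6 in Bb major carries Gm (vi). In Bb minor the chord on that degree is Gb, so here it functions as bVI, borrowed from the parallel minor.

v, bVI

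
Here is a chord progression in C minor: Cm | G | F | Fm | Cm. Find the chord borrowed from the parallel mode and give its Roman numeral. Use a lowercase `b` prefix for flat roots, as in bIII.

IV

C minor has the diatonic set Cm, Ddim, Eb, Fm, G, Ab, Bb (with V from harmonic minor). Cm, G and Fm are all diatonic. But F (F–A–C) is foreign: the diatonic iv on degree 4 is Fm, whereas F comes from C major. It is labeled IV.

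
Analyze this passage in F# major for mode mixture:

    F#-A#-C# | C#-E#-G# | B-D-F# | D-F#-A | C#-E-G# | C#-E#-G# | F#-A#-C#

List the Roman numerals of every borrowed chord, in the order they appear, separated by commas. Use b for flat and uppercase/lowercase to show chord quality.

iv, bVI, v

F# major has the diatonic set F#, G#m, A#m, B, C#, D#m, E#dim. F#–A#–C# = F# and C#–E#–G# = C# both belong to that set. But B–D–F# is foreign: the diatonic IV on degree 4 is B, whereas Bm comes from F# minor. It is labeled iv. D–F#–A doesn't fit — on degree 6 F# major would have D#m (vi). D is the degree-6 chord of F# minor, so it is the borrowed bVI. But C#–E–G# is foreign: the diatonic V on degree 5 is C#, whereas C#m comes from F# minor. It is labeled v.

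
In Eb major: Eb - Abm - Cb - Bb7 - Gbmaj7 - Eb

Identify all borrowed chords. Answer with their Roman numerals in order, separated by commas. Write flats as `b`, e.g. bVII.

iv, bVI, bIIImaj7

The diatonic triads in Eb major are Eb, Fm, Gm, Ab, Bb, Cm, Ddim. Eb and Bb7 are both diatonic. But Abm (Ab–Cb–Eb) is foreign: the diatonic IV on degree 4 is Ab, whereas Abm comes from Eb minor. It is labeled iv. But Cb (Cb–Eb–Gb) is foreign: the diatonic vi on degree 6 is Cm, whereas Cb comes from Eb minor. It is labeled bVI. But Gbmaj7 (Gb–Bb–Db–F) is foreign: the diatonic iii on degree 3 is Gm, whereas Gbmaj7 comes from Eb minor. It is labeled bIIImaj7.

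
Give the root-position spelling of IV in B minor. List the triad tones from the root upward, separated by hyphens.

E-G#-B

IV is built on scale degree 4, which is E in both B minor and its parallel. Building the major chord from the parallel major on E: E–G#–B.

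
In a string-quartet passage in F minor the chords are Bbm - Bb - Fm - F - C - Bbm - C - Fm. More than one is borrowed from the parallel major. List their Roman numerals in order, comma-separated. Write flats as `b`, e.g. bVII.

F minor has the diatonic set Fm, Gdim, Ab, Bbm, C, Db, Eb (with V from harmonic minor). Bbm, Fm and C are all diatonic. Bb (Bb–D–F) doesn't fit — on degree 4 F minor would have Bbm (iv). Bb is the degree-4 chord of F major, so it is the borrowed IV. F (F–A–C) is not: scale degree 1 in F minor carries Fm (i). In F major the chord on that degree is F, so here it functions as I, borrowed from the parallel major.

IV, I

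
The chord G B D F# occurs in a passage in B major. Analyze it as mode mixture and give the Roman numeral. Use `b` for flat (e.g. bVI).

bVImaj7

G is the lowered form of scale degree 6 in B major (the diatonic degree 6 is G#). Diatonically B major has G#m (vi) on that degree; G–B–D–F# is instead the major-seventh chord native to B minor, so it takes the label bVImaj7.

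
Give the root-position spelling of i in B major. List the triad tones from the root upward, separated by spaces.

The root, B, is scale degree 1 — the same note in B major and B minor; only the chord quality changes. In B minor the chord on B is B–D–F#.

B D F#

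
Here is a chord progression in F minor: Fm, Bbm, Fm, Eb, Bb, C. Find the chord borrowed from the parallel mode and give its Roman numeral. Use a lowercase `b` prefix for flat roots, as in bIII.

In F minor (with V from harmonic minor) the diatonic chords are Fm, Gdim, Ab, Bbm, C, Db, Eb. Fm, Bbm, Eb and C all belong to that set. Bb (Bb–D–F) is not: scale degree 4 in F minor carries Bbm (iv). In F major the chord on that degree is Bb, so here it functions as IV, borrowed from the parallel major.

IV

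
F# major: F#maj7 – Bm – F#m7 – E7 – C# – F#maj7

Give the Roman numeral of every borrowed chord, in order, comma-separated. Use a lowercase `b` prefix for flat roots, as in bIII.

iv, i7, bVII7

In F# major the diatonic chords are F#, G#m, A#m, B, C#, D#m, E#dim. F#maj7 and C# are both diatonic. But Bm (B–D–F#) is foreign: the diatonic IV on degree 4 is B, whereas Bm comes from F# minor. It is labeled iv. But F#m7 (F#–A–C#–E) is foreign: the diatonic I on degree 1 is F#, whereas F#m7 comes from F# minor. It is labeled i7. But E7 (E–G#–B–D) is foreign: the diatonic vii° on degree 7 is E#dim, whereas E7 comes from F# minor. It is labeled bVII7.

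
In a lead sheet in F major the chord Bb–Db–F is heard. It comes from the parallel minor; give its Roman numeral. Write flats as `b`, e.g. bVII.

iv

Bb is scale degree 4 in F major. Bb–Db–F is a minor chord — the form found in F minor, not the diatonic IV (Bb). Borrowed into F major it is written iv.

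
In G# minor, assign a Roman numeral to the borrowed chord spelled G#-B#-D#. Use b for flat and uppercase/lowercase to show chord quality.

The root G# is the diatonic 1st degree of G# minor; the borrowing shows in the chord quality. Diatonically G# minor has G#m (i) on that degree; G#–B#–D# is instead the major chord native to G# major, so it takes the label I.

I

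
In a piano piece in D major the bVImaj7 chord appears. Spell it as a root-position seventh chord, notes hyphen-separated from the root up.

Bb-D-F-A

bVImaj7 is built on the lowered scale degree 6. In D major degree 6 is B; lowered it becomes Bb. Building the major-seventh chord from the parallel minor on Bb: Bb–D–F–A.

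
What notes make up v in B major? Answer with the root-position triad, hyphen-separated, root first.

v is built on scale degree 5, which is F# in both B major and its parallel. Building the minor chord from the parallel minor on F#: F#–A–C#.

F#-A-C#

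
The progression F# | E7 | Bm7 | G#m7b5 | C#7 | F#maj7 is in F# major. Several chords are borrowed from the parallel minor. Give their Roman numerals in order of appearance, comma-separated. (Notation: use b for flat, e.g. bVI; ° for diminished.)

In F# major the diatonic chords are F#, G#m, A#m, B, C#, D#m, E#dim. F#, C#7 and F#maj7 are all diatonic. But E7 (E–G#–B–D) is foreign: the diatonic vii° on degree 7 is E#dim, whereas E7 comes from F# minor. It is labeled bVII7. But Bm7 (B–D–F#–A) is foreign: the diatonic IV on degree 4 is B, whereas Bm7 comes from F# minor. It is labeled iv7. G#m7b5 (G#–B–D–F#) doesn't fit — on degree 2 F# major would have G#m (ii). G#m7b5 is the degree-2 chord of F# minor, so it is the borrowed iiø7.

bVII7, iv7, iiø7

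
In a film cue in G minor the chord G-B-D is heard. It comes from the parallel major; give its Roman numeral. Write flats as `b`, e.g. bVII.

G is scale degree 1 in G minor. Diatonically G minor has Gm (i) on that degree; G–B–D is instead the major chord native to G major, so it takes the label I.

I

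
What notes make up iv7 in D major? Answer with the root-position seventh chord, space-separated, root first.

iv7 is built on scale degree 4, which is G in both D major and its parallel. Building the minor-seventh chord from the parallel minor on G: G–Bb–D–F.

G Bb D F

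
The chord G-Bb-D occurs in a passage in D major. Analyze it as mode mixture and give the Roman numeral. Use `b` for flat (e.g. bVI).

iv

G is scale degree 4 in D major. The diatonic chord on degree 4 would be G (IV), but G–Bb–D is the minor chord from D minor. As a borrowed chord it is labeled iv.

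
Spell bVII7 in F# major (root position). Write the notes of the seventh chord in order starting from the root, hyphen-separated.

E-G#-B-D

bVII7 is built on the lowered scale degree 7. In F# major degree 7 is E#; lowered it becomes E. Building the dominant-seventh chord from the parallel minor on E: E–G#–B–D.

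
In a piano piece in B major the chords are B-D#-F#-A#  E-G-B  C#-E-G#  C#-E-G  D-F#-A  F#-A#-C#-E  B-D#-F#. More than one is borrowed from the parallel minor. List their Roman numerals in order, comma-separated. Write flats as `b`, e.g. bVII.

B major has the diatonic set B, C#m, D#m, E, F#, G#m, A#dim. Of the given chords, B–D#–F#–A# = Bmaj7, C#–E–G# = C#m, F#–A#–C#–E = F#7 and B–D#–F# = B are diatonic. E–G–B doesn't fit — on degree 4 B major would have E (IV). Em is the degree-4 chord of B minor, so it is the borrowed iv. But C#–E–G is foreign: the diatonic ii on degree 2 is C#m, whereas C#dim comes from B minor. It is labeled ii°. D–F#–A is not: scale degree 3 in B major carries D#m (iii). In B minor the chord on that degree is D, so here it functions as bIII, borrowed from the parallel minor.

iv, ii°, bIII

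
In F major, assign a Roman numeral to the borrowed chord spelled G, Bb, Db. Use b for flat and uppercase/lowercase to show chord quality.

ii°

G is scale degree 2 in F major. The diatonic chord on degree 2 would be Gm (ii), but G–Bb–Db is the diminished chord from F minor. As a borrowed chord it is labeled ii°.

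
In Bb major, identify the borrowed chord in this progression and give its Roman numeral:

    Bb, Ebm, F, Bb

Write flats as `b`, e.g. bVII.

iv

The diatonic triads in Bb major are Bb, Cm, Dm, Eb, F, Gm, Adim. Bb and F are both diatonic. Ebm (Eb–Gb–Bb) doesn't fit — on degree 4 Bb major would have Eb (IV). Ebm is the degree-4 chord of Bb minor, so it is the borrowed iv.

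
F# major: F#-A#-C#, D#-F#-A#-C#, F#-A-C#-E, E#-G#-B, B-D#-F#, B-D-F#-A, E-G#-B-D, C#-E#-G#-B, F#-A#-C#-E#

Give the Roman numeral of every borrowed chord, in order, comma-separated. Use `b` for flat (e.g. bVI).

i7, iv7, bVII7

In F# major the diatonic chords are F#, G#m, A#m, B, C#, D#m, E#dim. Of the given chords, F#–A#–C# = F#, D#–F#–A#–C# = D#m7, E#–G#–B = E#dim, B–D#–F# = B, C#–E#–G#–B = C#7 and F#–A#–C#–E# = F#maj7 are diatonic. But F#–A–C#–E is foreign: the diatonic I on degree 1 is F#, whereas F#m7 comes from F# minor. It is labeled i7. B–D–F#–A doesn't fit — on degree 4 F# major would have B (IV). Bm7 is the degree-4 chord of F# minor, so it is the borrowed iv7. E–G#–B–D is not: scale degree 7 in F# major carries E#dim (vii°). In F# minor the chord on that degree is E7, so here it functions as bVII7, borrowed from the parallel minor.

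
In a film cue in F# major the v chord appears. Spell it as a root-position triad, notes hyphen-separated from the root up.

v is built on scale degree 5, which is C# in both F# major and its parallel. Stacking thirds in F# minor on C# gives C#–E–G#.

C#-E-G#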